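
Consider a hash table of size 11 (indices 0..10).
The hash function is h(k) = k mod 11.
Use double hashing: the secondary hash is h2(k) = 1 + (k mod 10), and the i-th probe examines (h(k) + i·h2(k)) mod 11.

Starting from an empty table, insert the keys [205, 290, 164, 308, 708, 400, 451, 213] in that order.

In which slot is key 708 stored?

205 hashes to 7; slot 7 is free => place at 7.
290 hashes to 4; slot 4 is free => place at 4.
164 hashes to 10; slot 10 is free => place at 10.
308 hashes to 0; slot 0 is free => place at 0.
708 hashes to 4, h2=9; 4 taken => place at 2.
400 hashes to 4, h2=1; 4 taken => place at 5.
451 hashes to 0, h2=2; 0,2,4 taken => place at 6.
213 hashes to 4, h2=4; 4 taken => place at 8.
Table: [308, ∅, 708, ∅, 290, 400, 451, 205, 213, ∅, 164]

2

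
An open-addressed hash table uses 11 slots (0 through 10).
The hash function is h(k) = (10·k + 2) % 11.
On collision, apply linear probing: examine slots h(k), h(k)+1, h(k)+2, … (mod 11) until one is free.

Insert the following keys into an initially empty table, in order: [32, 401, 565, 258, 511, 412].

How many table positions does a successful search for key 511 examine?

4

32: h=3 → slot 3
401: h=8 → slot 8
565: h=9 → slot 9
258: h=8, probe 8,9,10 → slot 10
511: h=8, probe 8,9,10,0 → slot 0
412: h=8, probe 8,9,10,0,1 → slot 1
Table: [511, 412, ∅, 32, ∅, ∅, ∅, ∅, 401, 565, 258]
Lookup 511: h=8, probe 8,9,10,0 → found at 0.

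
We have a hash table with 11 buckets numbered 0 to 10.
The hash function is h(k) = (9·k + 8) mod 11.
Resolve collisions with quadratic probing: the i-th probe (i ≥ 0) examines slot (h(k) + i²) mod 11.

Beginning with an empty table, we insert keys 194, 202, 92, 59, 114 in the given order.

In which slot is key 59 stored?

Insert 194: h=5, slot 5 empty -> index 5.
Insert 202: h=0, slot 0 empty -> index 0.
Insert 92: h=0, slot 0 occupied -> index 1.
Insert 59: h=0, slots 0,1 occupied -> index 4.
Insert 114: h=0, slots 0,1,4 occupied -> index 9.
Table: [202, 92, ., ., 59, 194, ., ., ., 114, .]

4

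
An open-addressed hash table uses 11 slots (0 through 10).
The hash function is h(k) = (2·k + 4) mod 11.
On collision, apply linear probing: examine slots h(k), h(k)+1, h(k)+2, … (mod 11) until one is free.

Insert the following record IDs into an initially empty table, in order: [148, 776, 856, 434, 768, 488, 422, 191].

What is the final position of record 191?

7

Insert 148: h=3, slot 3 empty → index 3.
Insert 776: h=5, slot 5 empty → index 5.
Insert 856: h=0, slot 0 empty → index 0.
Insert 434: h=3, slot 3 occupied → index 4.
Insert 768: h=0, slot 0 occupied → index 1.
Insert 488: h=1, slot 1 occupied → index 2.
Insert 422: h=1, slots 1,2,3,4,5 occupied → index 6.
Insert 191: h=1, slots 1,2,3,4,5,6 occupied → index 7.
Table: [856, 768, 488, 148, 434, 776, 422, 191, —, —, —]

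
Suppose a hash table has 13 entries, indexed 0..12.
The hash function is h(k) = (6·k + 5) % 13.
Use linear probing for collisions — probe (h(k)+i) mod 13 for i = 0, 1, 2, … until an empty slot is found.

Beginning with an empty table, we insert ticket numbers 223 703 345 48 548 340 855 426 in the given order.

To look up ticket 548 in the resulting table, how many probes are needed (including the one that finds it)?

2

223: h=4 => slot 4
703: h=11 => slot 11
345: h=8 => slot 8
48: h=7 => slot 7
548: h=4, probe 4,5 => slot 5
340: h=4, probe 4,5,6 => slot 6
855: h=0 => slot 0
426: h=0, probe 0,1 => slot 1
Table: [855, 426, -, -, 223, 548, 340, 48, 345, -, -, 703, -]
Lookup 548: h=4, probe 4,5 → found at 5.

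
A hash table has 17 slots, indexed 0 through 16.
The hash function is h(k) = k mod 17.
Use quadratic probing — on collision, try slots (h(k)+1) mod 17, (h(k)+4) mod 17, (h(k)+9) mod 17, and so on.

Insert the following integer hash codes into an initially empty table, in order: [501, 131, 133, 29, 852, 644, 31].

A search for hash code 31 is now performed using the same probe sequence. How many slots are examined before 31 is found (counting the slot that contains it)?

501: h=8 -> slot 8
131: h=12 -> slot 12
133: h=14 -> slot 14
29: h=12, probe 12,13 -> slot 13
852: h=2 -> slot 2
644: h=15 -> slot 15
31: h=14, probe 14,15,1 -> slot 1
Table: [—, 31, 852, —, —, —, —, —, 501, —, —, —, 131, 29, 133, 644, —]
Lookup 31: h=14, probe 14,15,1 → found at 1.

3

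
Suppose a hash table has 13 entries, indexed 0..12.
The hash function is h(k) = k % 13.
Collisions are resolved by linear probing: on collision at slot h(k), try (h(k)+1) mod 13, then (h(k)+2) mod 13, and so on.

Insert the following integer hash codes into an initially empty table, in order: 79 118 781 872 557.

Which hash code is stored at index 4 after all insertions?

872

79 hashes to 1; slot 1 is free => place at 1.
118 hashes to 1; 1 taken => place at 2.
781 hashes to 1; 1,2 taken => place at 3.
872 hashes to 1; 1,2,3 taken => place at 4.
557 hashes to 11; slot 11 is free => place at 11.
Table: [., 79, 118, 781, 872, ., ., ., ., ., ., 557, .]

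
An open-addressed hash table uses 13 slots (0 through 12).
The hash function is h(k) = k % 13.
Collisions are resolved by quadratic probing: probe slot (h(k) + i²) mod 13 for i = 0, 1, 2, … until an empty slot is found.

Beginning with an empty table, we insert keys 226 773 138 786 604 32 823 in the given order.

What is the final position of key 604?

10

226 hashes to 5; slot 5 is free → place at 5.
773 hashes to 6; slot 6 is free → place at 6.
138 hashes to 8; slot 8 is free → place at 8.
786 hashes to 6; 6 taken → place at 7.
604 hashes to 6; 6,7 taken → place at 10.
32 hashes to 6; 6,7,10 taken → place at 2.
823 hashes to 4; slot 4 is free → place at 4.
Table: [—, —, 32, —, 823, 226, 773, 786, 138, —, 604, —, —]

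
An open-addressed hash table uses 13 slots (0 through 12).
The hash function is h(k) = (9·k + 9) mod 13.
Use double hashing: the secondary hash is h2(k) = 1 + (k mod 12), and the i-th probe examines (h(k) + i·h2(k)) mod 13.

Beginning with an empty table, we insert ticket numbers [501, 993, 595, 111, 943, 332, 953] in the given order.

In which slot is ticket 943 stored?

Insert 501: h=7, slot 7 empty → index 7.
Insert 993: h=2, slot 2 empty → index 2.
Insert 595: h=8, slot 8 empty → index 8.
Insert 111: h=7, h2=4, slot 7 occupied → index 11.
Insert 943: h=7, h2=8, slots 7,2 occupied → index 10.
Insert 332: h=7, h2=9, slot 7 occupied → index 3.
Insert 953: h=6, slot 6 empty → index 6.
Table: [., ., 993, 332, ., ., 953, 501, 595, ., 943, 111, .]

10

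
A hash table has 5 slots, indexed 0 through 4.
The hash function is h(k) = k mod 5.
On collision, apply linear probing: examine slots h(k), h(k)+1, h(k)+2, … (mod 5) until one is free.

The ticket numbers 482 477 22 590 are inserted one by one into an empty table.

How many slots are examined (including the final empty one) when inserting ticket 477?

482: h=2 → slot 2
477: h=2, probe 2,3 → slot 3
22: h=2, probe 2,3,4 → slot 4
590: h=0 → slot 0
Table: [590, _, 482, 477, 22]

2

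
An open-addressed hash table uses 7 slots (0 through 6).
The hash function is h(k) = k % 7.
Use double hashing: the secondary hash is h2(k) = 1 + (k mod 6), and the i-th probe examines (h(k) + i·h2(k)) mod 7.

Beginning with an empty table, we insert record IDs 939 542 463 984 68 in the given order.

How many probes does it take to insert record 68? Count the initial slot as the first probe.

4

939 hashes to 1; slot 1 is free -> place at 1.
542 hashes to 3; slot 3 is free -> place at 3.
463 hashes to 1, h2=2; 1,3 taken -> place at 5.
984 hashes to 4; slot 4 is free -> place at 4.
68 hashes to 5, h2=3; 5,1,4 taken -> place at 0.
Table: [68, 939, _, 542, 984, 463, _]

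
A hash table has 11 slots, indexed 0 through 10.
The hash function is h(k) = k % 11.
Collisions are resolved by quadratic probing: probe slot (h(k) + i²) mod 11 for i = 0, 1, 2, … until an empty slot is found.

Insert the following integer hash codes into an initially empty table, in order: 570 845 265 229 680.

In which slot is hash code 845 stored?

10

570: h=9 -> slot 9
845: h=9, probe 9,10 -> slot 10
265: h=1 -> slot 1
229: h=9, probe 9,10,2 -> slot 2
680: h=9, probe 9,10,2,7 -> slot 7
Table: [., 265, 229, ., ., ., ., 680, ., 570, 845]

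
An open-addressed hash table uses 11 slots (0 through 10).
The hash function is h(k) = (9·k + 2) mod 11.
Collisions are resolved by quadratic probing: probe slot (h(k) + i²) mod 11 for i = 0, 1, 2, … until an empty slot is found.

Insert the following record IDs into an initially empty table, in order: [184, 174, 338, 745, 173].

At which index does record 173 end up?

184 hashes to 8; slot 8 is free => place at 8.
174 hashes to 6; slot 6 is free => place at 6.
338 hashes to 8; 8 taken => place at 9.
745 hashes to 8; 8,9 taken => place at 1.
173 hashes to 8; 8,9,1,6 taken => place at 2.
Table: [—, 745, 173, —, —, —, 174, —, 184, 338, —]

2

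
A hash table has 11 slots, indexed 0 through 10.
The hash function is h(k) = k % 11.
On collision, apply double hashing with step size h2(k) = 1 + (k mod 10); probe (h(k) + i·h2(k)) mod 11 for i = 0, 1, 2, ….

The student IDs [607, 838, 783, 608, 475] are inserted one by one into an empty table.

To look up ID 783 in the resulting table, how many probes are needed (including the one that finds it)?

607 hashes to 2; slot 2 is free -> place at 2.
838 hashes to 2, h2=9; 2 taken -> place at 0.
783 hashes to 2, h2=4; 2 taken -> place at 6.
608 hashes to 3; slot 3 is free -> place at 3.
475 hashes to 2, h2=6; 2 taken -> place at 8.
Table: [838, -, 607, 608, -, -, 783, -, 475, -, -]
Lookup 783: h=2, h2=4, probe 2,6 → found at 6.

2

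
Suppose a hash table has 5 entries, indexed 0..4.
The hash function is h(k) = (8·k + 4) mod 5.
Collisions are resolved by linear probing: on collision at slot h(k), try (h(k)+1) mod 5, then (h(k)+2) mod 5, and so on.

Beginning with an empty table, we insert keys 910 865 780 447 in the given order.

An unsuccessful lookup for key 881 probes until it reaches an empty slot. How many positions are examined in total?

910: h=4 -> slot 4
865: h=4, probe 4,0 -> slot 0
780: h=4, probe 4,0,1 -> slot 1
447: h=0, probe 0,1,2 -> slot 2
Table: [865, 780, 447, ., 910]
Lookup 881: h=2, probe 2,3 → slot 3 empty, not found.

2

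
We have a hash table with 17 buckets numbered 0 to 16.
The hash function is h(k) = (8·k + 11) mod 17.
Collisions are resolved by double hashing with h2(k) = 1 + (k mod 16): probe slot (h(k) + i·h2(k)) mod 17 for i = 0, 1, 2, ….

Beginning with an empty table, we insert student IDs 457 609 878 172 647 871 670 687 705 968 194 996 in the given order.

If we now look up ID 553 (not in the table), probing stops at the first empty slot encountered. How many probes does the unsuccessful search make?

457: h=12 → slot 12
609: h=4 → slot 4
878: h=14 → slot 14
172: h=10 → slot 10
647: h=2 → slot 2
871: h=9 → slot 9
670: h=16 → slot 16
687: h=16, h2=16, probe 16,15 → slot 15
705: h=7 → slot 7
968: h=3 → slot 3
194: h=16, h2=3, probe 16,2,5 → slot 5
996: h=6 → slot 6
Table: [∅, ∅, 647, 968, 609, 194, 996, 705, ∅, 871, 172, ∅, 457, ∅, 878, 687, 670]
Lookup 553: h=15, h2=10, probe 15,8 → slot 8 empty, not found.

2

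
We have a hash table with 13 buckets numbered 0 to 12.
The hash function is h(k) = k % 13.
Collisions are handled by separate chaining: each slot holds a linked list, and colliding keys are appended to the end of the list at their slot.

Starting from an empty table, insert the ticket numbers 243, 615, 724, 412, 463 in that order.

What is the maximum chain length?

3

Insert 243: h=9, bucket 9 empty → new chain.
Insert 615: h=4, bucket 4 empty → new chain.
Insert 724: h=9, bucket 9 nonempty → append to chain.
Insert 412: h=9, bucket 9 nonempty → append to chain.
Insert 463: h=8, bucket 8 empty → new chain.
Final buckets:
0: .
1: .
2: .
3: .
4: 615
5: .
6: .
7: .
8: 463
9: 243 -> 724 -> 412
10: .
11: .
12: .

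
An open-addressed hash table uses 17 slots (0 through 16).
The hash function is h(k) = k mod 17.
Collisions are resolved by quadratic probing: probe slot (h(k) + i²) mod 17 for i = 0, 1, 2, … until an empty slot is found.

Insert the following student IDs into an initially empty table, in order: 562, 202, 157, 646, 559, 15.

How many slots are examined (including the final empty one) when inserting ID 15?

3

562 hashes to 1; slot 1 is free => place at 1.
202 hashes to 15; slot 15 is free => place at 15.
157 hashes to 4; slot 4 is free => place at 4.
646 hashes to 0; slot 0 is free => place at 0.
559 hashes to 15; 15 taken => place at 16.
15 hashes to 15; 15,16 taken => place at 2.
Table: [646, 562, 15, -, 157, -, -, -, -, -, -, -, -, -, -, 202, 559]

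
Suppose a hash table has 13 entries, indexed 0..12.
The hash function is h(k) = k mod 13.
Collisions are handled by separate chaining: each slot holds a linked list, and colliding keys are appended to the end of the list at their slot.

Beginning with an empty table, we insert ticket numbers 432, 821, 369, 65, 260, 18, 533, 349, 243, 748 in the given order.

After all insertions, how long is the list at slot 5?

2

432 -> bucket 3
821 -> bucket 2
369 -> bucket 5
65 -> bucket 0
260 -> bucket 0 (collision)
18 -> bucket 5 (collision)
533 -> bucket 0 (collision)
349 -> bucket 11
243 -> bucket 9
748 -> bucket 7
Final buckets:
0: 65 -> 260 -> 533
1: _
2: 821
3: 432
4: _
5: 369 -> 18
6: _
7: 748
8: _
9: 243
10: _
11: 349
12: _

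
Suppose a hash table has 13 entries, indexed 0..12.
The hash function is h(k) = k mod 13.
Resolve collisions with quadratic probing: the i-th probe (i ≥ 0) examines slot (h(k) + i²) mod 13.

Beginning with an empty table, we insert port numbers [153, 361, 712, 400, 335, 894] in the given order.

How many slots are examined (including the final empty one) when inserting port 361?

153 hashes to 10; slot 10 is free → place at 10.
361 hashes to 10; 10 taken → place at 11.
712 hashes to 10; 10,11 taken → place at 1.
400 hashes to 10; 10,11,1 taken → place at 6.
335 hashes to 10; 10,11,1,6 taken → place at 0.
894 hashes to 10; 10,11,1,6,0 taken → place at 9.
Table: [335, 712, —, —, —, —, 400, —, —, 894, 153, 361, —]

2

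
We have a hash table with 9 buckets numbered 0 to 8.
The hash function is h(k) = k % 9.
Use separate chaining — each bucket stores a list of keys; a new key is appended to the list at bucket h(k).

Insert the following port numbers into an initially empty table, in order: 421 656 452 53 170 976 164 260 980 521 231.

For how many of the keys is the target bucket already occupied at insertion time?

6

421 -> bucket 7
656 -> bucket 8
452 -> bucket 2
53 -> bucket 8 (collision)
170 -> bucket 8 (collision)
976 -> bucket 4
164 -> bucket 2 (collision)
260 -> bucket 8 (collision)
980 -> bucket 8 (collision)
521 -> bucket 8 (collision)
231 -> bucket 6
Final buckets:
0: —
1: —
2: 452 -> 164
3: —
4: 976
5: —
6: 231
7: 421
8: 656 -> 53 -> 170 -> 260 -> 980 -> 521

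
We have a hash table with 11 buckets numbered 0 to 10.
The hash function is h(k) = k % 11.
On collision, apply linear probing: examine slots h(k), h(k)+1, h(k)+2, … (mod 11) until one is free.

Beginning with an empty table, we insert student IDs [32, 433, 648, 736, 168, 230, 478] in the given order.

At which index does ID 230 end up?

2

Insert 32: h=10, slot 10 empty -> index 10.
Insert 433: h=4, slot 4 empty -> index 4.
Insert 648: h=10, slot 10 occupied -> index 0.
Insert 736: h=10, slots 10,0 occupied -> index 1.
Insert 168: h=3, slot 3 empty -> index 3.
Insert 230: h=10, slots 10,0,1 occupied -> index 2.
Insert 478: h=5, slot 5 empty -> index 5.
Table: [648, 736, 230, 168, 433, 478, _, _, _, _, 32]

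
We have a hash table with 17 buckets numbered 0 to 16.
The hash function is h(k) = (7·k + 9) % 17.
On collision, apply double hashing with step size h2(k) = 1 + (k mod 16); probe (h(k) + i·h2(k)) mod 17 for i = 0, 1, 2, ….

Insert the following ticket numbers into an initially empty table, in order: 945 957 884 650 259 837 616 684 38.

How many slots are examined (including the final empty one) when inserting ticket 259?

945: h=11 => slot 11
957: h=10 => slot 10
884: h=9 => slot 9
650: h=3 => slot 3
259: h=3, h2=4, probe 3,7 => slot 7
837: h=3, h2=6, probe 3,9,15 => slot 15
616: h=3, h2=9, probe 3,12 => slot 12
684: h=3, h2=13, probe 3,16 => slot 16
38: h=3, h2=7, probe 3,10,0 => slot 0
Table: [38, —, —, 650, —, —, —, 259, —, 884, 957, 945, 616, —, —, 837, 684]

2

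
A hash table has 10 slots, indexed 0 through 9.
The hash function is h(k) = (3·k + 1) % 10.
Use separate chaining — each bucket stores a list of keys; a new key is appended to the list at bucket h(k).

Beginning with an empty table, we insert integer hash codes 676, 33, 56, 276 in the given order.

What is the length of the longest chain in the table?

Insert 676: h=9, bucket 9 empty → new chain.
Insert 33: h=0, bucket 0 empty → new chain.
Insert 56: h=9, bucket 9 nonempty → append to chain.
Insert 276: h=9, bucket 9 nonempty → append to chain.
Final buckets:
0: 33
1: —
2: —
3: —
4: —
5: —
6: —
7: —
8: —
9: 676 -> 56 -> 276

3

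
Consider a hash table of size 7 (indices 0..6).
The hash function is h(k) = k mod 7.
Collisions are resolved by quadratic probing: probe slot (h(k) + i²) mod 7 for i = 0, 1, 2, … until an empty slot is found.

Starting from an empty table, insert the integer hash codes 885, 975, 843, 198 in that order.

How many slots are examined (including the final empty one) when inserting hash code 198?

885: h=3 => slot 3
975: h=2 => slot 2
843: h=3, probe 3,4 => slot 4
198: h=2, probe 2,3,6 => slot 6
Table: [—, —, 975, 885, 843, —, 198]

3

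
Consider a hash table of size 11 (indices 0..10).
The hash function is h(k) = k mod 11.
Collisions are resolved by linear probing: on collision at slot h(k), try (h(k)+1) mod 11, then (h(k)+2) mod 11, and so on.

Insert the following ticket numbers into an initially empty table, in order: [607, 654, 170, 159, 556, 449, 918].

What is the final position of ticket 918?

Insert 607: h=2, slot 2 empty => index 2.
Insert 654: h=5, slot 5 empty => index 5.
Insert 170: h=5, slot 5 occupied => index 6.
Insert 159: h=5, slots 5,6 occupied => index 7.
Insert 556: h=6, slots 6,7 occupied => index 8.
Insert 449: h=9, slot 9 empty => index 9.
Insert 918: h=5, slots 5,6,7,8,9 occupied => index 10.
Table: [., ., 607, ., ., 654, 170, 159, 556, 449, 918]

10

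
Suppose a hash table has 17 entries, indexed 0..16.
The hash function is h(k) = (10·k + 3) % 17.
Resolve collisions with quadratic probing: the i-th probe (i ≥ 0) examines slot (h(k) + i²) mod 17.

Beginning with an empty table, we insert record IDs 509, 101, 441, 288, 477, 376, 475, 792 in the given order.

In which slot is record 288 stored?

2

509 hashes to 10; slot 10 is free -> place at 10.
101 hashes to 10; 10 taken -> place at 11.
441 hashes to 10; 10,11 taken -> place at 14.
288 hashes to 10; 10,11,14 taken -> place at 2.
477 hashes to 13; slot 13 is free -> place at 13.
376 hashes to 6; slot 6 is free -> place at 6.
475 hashes to 10; 10,11,14,2 taken -> place at 9.
792 hashes to 1; slot 1 is free -> place at 1.
Table: [—, 792, 288, —, —, —, 376, —, —, 475, 509, 101, —, 477, 441, —, —]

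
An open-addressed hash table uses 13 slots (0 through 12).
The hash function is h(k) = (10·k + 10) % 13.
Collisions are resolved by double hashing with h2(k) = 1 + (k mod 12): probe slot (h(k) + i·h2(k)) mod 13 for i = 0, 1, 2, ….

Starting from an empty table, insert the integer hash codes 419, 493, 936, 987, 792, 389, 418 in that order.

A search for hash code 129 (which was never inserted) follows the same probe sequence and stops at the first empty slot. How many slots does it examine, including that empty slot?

3

419 hashes to 1; slot 1 is free -> place at 1.
493 hashes to 0; slot 0 is free -> place at 0.
936 hashes to 10; slot 10 is free -> place at 10.
987 hashes to 0, h2=4; 0 taken -> place at 4.
792 hashes to 0, h2=1; 0,1 taken -> place at 2.
389 hashes to 0, h2=6; 0 taken -> place at 6.
418 hashes to 4, h2=11; 4,2,0 taken -> place at 11.
Table: [493, 419, 792, ∅, 987, ∅, 389, ∅, ∅, ∅, 936, 418, ∅]
Lookup 129: h=0, h2=10, probe 0,10,7 → slot 7 empty, not found.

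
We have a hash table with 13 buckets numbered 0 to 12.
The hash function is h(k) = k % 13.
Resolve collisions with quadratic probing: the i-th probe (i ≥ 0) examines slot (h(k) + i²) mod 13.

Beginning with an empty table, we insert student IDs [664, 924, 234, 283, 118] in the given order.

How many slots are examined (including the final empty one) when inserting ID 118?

Insert 664: h=1, slot 1 empty → index 1.
Insert 924: h=1, slot 1 occupied → index 2.
Insert 234: h=0, slot 0 empty → index 0.
Insert 283: h=10, slot 10 empty → index 10.
Insert 118: h=1, slots 1,2 occupied → index 5.
Table: [234, 664, 924, ., ., 118, ., ., ., ., 283, ., .]

3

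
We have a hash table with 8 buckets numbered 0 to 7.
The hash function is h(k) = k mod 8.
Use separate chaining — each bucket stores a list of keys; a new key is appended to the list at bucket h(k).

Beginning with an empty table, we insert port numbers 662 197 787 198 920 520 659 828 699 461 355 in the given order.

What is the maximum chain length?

662 -> bucket 6
197 -> bucket 5
787 -> bucket 3
198 -> bucket 6 (collision)
920 -> bucket 0
520 -> bucket 0 (collision)
659 -> bucket 3 (collision)
828 -> bucket 4
699 -> bucket 3 (collision)
461 -> bucket 5 (collision)
355 -> bucket 3 (collision)
Final buckets:
0: 920 -> 520
1: _
2: _
3: 787 -> 659 -> 699 -> 355
4: 828
5: 197 -> 461
6: 662 -> 198
7: _

4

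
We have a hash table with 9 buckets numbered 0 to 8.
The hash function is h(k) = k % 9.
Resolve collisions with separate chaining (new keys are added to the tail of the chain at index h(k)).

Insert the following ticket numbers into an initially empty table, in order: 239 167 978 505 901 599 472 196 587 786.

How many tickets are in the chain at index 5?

239 → bucket 5
167 → bucket 5 (collision)
978 → bucket 6
505 → bucket 1
901 → bucket 1 (collision)
599 → bucket 5 (collision)
472 → bucket 4
196 → bucket 7
587 → bucket 2
786 → bucket 3
Final buckets:
0: .
1: 505 -> 901
2: 587
3: 786
4: 472
5: 239 -> 167 -> 599
6: 978
7: 196
8: .

3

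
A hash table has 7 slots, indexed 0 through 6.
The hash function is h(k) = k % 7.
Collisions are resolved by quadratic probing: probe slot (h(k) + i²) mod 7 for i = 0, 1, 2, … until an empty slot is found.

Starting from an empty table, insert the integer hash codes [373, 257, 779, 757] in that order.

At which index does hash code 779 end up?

373: h=2 => slot 2
257: h=5 => slot 5
779: h=2, probe 2,3 => slot 3
757: h=1 => slot 1
Table: [., 757, 373, 779, ., 257, .]

3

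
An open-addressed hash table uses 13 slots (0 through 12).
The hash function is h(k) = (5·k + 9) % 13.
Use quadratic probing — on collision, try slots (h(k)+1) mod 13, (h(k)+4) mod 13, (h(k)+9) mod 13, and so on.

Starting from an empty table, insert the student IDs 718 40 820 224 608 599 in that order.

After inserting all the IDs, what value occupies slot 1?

40

718 hashes to 11; slot 11 is free -> place at 11.
40 hashes to 1; slot 1 is free -> place at 1.
820 hashes to 1; 1 taken -> place at 2.
224 hashes to 11; 11 taken -> place at 12.
608 hashes to 7; slot 7 is free -> place at 7.
599 hashes to 1; 1,2 taken -> place at 5.
Table: [—, 40, 820, —, —, 599, —, 608, —, —, —, 718, 224]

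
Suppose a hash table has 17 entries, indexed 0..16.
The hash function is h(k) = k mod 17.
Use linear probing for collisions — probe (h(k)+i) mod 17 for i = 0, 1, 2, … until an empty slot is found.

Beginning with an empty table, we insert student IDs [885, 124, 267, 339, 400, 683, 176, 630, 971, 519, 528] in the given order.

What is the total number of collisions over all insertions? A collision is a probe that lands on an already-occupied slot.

10

885 hashes to 1; slot 1 is free -> place at 1.
124 hashes to 5; slot 5 is free -> place at 5.
267 hashes to 12; slot 12 is free -> place at 12.
339 hashes to 16; slot 16 is free -> place at 16.
400 hashes to 9; slot 9 is free -> place at 9.
683 hashes to 3; slot 3 is free -> place at 3.
176 hashes to 6; slot 6 is free -> place at 6.
630 hashes to 1; 1 taken -> place at 2.
971 hashes to 2; 2,3 taken -> place at 4.
519 hashes to 9; 9 taken -> place at 10.
528 hashes to 1; 1,2,3,4,5,6 taken -> place at 7.
Table: [-, 885, 630, 683, 971, 124, 176, 528, -, 400, 519, -, 267, -, -, -, 339]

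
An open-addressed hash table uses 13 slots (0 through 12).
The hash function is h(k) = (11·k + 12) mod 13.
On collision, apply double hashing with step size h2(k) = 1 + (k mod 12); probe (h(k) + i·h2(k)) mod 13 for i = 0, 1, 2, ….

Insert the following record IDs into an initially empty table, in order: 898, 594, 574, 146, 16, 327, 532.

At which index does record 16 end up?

Insert 898: h=10, slot 10 empty → index 10.
Insert 594: h=7, slot 7 empty → index 7.
Insert 574: h=8, slot 8 empty → index 8.
Insert 146: h=6, slot 6 empty → index 6.
Insert 16: h=6, h2=5, slot 6 occupied → index 11.
Insert 327: h=8, h2=4, slot 8 occupied → index 12.
Insert 532: h=1, slot 1 empty → index 1.
Table: [∅, 532, ∅, ∅, ∅, ∅, 146, 594, 574, ∅, 898, 16, 327]

11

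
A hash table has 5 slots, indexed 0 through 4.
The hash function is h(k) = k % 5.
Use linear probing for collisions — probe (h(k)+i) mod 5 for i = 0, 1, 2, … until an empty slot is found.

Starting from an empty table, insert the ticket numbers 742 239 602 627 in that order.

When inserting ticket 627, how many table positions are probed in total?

742 hashes to 2; slot 2 is free -> place at 2.
239 hashes to 4; slot 4 is free -> place at 4.
602 hashes to 2; 2 taken -> place at 3.
627 hashes to 2; 2,3,4 taken -> place at 0.
Table: [627, -, 742, 602, 239]

4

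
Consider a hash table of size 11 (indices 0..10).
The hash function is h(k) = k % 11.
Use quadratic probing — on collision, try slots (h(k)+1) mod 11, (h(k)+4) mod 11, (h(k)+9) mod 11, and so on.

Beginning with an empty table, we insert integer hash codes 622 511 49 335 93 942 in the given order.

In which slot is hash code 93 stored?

10

622: h=6 => slot 6
511: h=5 => slot 5
49: h=5, probe 5,6,9 => slot 9
335: h=5, probe 5,6,9,3 => slot 3
93: h=5, probe 5,6,9,3,10 => slot 10
942: h=7 => slot 7
Table: [., ., ., 335, ., 511, 622, 942, ., 49, 93]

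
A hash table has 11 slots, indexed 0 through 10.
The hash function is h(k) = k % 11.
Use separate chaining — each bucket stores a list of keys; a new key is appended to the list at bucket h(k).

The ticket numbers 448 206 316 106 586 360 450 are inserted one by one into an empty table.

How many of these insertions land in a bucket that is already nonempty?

Insert 448: h=8, bucket 8 empty → new chain.
Insert 206: h=8, bucket 8 nonempty → append to chain.
Insert 316: h=8, bucket 8 nonempty → append to chain.
Insert 106: h=7, bucket 7 empty → new chain.
Insert 586: h=3, bucket 3 empty → new chain.
Insert 360: h=8, bucket 8 nonempty → append to chain.
Insert 450: h=10, bucket 10 empty → new chain.
Final buckets:
0: —
1: —
2: —
3: 586
4: —
5: —
6: —
7: 106
8: 448 -> 206 -> 316 -> 360
9: —
10: 450

3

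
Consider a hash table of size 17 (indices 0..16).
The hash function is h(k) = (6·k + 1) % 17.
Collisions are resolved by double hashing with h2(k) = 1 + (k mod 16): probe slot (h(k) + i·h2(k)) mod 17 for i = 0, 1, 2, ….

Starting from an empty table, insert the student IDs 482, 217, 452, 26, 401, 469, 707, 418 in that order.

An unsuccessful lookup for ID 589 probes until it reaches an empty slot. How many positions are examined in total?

482 hashes to 3; slot 3 is free -> place at 3.
217 hashes to 11; slot 11 is free -> place at 11.
452 hashes to 10; slot 10 is free -> place at 10.
26 hashes to 4; slot 4 is free -> place at 4.
401 hashes to 10, h2=2; 10 taken -> place at 12.
469 hashes to 10, h2=6; 10 taken -> place at 16.
707 hashes to 10, h2=4; 10 taken -> place at 14.
418 hashes to 10, h2=3; 10 taken -> place at 13.
Table: [_, _, _, 482, 26, _, _, _, _, _, 452, 217, 401, 418, 707, _, 469]
Lookup 589: h=16, h2=14, probe 16,13,10,7 → slot 7 empty, not found.

4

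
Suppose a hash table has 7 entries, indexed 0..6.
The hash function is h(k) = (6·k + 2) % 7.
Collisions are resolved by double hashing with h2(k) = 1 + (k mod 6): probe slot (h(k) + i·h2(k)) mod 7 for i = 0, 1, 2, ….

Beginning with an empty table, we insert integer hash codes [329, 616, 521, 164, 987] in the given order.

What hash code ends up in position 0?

616

329 hashes to 2; slot 2 is free => place at 2.
616 hashes to 2, h2=5; 2 taken => place at 0.
521 hashes to 6; slot 6 is free => place at 6.
164 hashes to 6, h2=3; 6,2 taken => place at 5.
987 hashes to 2, h2=4; 2,6 taken => place at 3.
Table: [616, —, 329, 987, —, 164, 521]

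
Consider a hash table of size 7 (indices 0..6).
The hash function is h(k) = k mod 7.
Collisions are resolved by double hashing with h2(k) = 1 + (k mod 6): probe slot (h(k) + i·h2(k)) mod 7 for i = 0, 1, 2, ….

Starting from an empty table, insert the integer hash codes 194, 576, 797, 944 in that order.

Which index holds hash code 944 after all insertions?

Insert 194: h=5, slot 5 empty → index 5.
Insert 576: h=2, slot 2 empty → index 2.
Insert 797: h=6, slot 6 empty → index 6.
Insert 944: h=6, h2=3, slots 6,2,5 occupied → index 1.
Table: [-, 944, 576, -, -, 194, 797]

1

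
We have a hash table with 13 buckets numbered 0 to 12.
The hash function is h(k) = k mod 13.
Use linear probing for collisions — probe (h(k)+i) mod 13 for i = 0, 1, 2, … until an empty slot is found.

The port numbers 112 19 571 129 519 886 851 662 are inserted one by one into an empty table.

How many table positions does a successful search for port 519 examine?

3

Insert 112: h=8, slot 8 empty → index 8.
Insert 19: h=6, slot 6 empty → index 6.
Insert 571: h=12, slot 12 empty → index 12.
Insert 129: h=12, slot 12 occupied → index 0.
Insert 519: h=12, slots 12,0 occupied → index 1.
Insert 886: h=2, slot 2 empty → index 2.
Insert 851: h=6, slot 6 occupied → index 7.
Insert 662: h=12, slots 12,0,1,2 occupied → index 3.
Table: [129, 519, 886, 662, ∅, ∅, 19, 851, 112, ∅, ∅, ∅, 571]
Lookup 519: h=12, probe 12,0,1 → found at 1.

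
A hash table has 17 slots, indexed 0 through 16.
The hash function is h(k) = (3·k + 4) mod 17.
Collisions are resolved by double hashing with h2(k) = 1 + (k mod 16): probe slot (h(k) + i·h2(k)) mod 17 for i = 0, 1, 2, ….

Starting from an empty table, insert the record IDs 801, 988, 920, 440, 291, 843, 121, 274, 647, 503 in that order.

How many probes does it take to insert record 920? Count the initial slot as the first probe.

2

801: h=10 → slot 10
988: h=10, h2=13, probe 10,6 → slot 6
920: h=10, h2=9, probe 10,2 → slot 2
440: h=15 → slot 15
291: h=10, h2=4, probe 10,14 → slot 14
843: h=0 → slot 0
121: h=10, h2=10, probe 10,3 → slot 3
274: h=10, h2=3, probe 10,13 → slot 13
647: h=7 → slot 7
503: h=0, h2=8, probe 0,8 → slot 8
Table: [843, -, 920, 121, -, -, 988, 647, 503, -, 801, -, -, 274, 291, 440, -]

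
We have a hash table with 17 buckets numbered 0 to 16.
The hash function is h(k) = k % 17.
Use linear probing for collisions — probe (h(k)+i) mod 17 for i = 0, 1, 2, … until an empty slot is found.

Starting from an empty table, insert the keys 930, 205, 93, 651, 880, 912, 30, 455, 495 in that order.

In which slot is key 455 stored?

930 hashes to 12; slot 12 is free → place at 12.
205 hashes to 1; slot 1 is free → place at 1.
93 hashes to 8; slot 8 is free → place at 8.
651 hashes to 5; slot 5 is free → place at 5.
880 hashes to 13; slot 13 is free → place at 13.
912 hashes to 11; slot 11 is free → place at 11.
30 hashes to 13; 13 taken → place at 14.
455 hashes to 13; 13,14 taken → place at 15.
495 hashes to 2; slot 2 is free → place at 2.
Table: [∅, 205, 495, ∅, ∅, 651, ∅, ∅, 93, ∅, ∅, 912, 930, 880, 30, 455, ∅]

15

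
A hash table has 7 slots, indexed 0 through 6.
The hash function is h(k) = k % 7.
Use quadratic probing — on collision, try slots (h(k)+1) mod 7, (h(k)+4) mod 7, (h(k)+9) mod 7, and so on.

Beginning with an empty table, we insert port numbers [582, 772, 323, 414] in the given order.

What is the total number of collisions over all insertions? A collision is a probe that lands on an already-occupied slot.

5

582 hashes to 1; slot 1 is free → place at 1.
772 hashes to 2; slot 2 is free → place at 2.
323 hashes to 1; 1,2 taken → place at 5.
414 hashes to 1; 1,2,5 taken → place at 3.
Table: [—, 582, 772, 414, —, 323, —]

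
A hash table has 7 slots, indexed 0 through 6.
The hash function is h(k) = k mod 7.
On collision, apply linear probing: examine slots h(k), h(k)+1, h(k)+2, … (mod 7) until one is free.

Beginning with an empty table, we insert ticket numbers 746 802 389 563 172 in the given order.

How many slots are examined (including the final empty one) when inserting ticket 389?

746: h=4 → slot 4
802: h=4, probe 4,5 → slot 5
389: h=4, probe 4,5,6 → slot 6
563: h=3 → slot 3
172: h=4, probe 4,5,6,0 → slot 0
Table: [172, _, _, 563, 746, 802, 389]

3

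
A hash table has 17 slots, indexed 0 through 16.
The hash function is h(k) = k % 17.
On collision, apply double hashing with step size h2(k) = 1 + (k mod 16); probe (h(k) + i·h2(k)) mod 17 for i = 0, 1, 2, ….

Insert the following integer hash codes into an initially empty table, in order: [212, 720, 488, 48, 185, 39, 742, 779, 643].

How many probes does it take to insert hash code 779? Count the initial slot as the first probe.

212 hashes to 8; slot 8 is free -> place at 8.
720 hashes to 6; slot 6 is free -> place at 6.
488 hashes to 12; slot 12 is free -> place at 12.
48 hashes to 14; slot 14 is free -> place at 14.
185 hashes to 15; slot 15 is free -> place at 15.
39 hashes to 5; slot 5 is free -> place at 5.
742 hashes to 11; slot 11 is free -> place at 11.
779 hashes to 14, h2=12; 14 taken -> place at 9.
643 hashes to 14, h2=4; 14 taken -> place at 1.
Table: [-, 643, -, -, -, 39, 720, -, 212, 779, -, 742, 488, -, 48, 185, -]

2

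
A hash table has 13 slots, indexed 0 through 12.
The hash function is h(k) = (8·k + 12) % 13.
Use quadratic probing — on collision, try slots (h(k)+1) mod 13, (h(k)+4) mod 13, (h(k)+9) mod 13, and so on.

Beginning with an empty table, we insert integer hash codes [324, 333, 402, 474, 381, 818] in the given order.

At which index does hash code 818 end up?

0

324: h=4 -> slot 4
333: h=11 -> slot 11
402: h=4, probe 4,5 -> slot 5
474: h=8 -> slot 8
381: h=5, probe 5,6 -> slot 6
818: h=4, probe 4,5,8,0 -> slot 0
Table: [818, _, _, _, 324, 402, 381, _, 474, _, _, 333, _]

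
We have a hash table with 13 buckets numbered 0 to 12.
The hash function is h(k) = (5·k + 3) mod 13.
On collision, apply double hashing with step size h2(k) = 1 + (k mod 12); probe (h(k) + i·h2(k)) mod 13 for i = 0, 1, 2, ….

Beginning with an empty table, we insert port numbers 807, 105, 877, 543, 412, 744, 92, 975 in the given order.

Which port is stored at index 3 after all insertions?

807 hashes to 8; slot 8 is free => place at 8.
105 hashes to 8, h2=10; 8 taken => place at 5.
877 hashes to 7; slot 7 is free => place at 7.
543 hashes to 1; slot 1 is free => place at 1.
412 hashes to 9; slot 9 is free => place at 9.
744 hashes to 5, h2=1; 5 taken => place at 6.
92 hashes to 8, h2=9; 8 taken => place at 4.
975 hashes to 3; slot 3 is free => place at 3.
Table: [., 543, ., 975, 92, 105, 744, 877, 807, 412, ., ., .]

975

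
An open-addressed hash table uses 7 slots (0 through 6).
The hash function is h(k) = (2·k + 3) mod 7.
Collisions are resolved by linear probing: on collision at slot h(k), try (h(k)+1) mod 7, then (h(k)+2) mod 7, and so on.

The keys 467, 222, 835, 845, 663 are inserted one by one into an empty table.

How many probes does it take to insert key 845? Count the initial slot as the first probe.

Insert 467: h=6, slot 6 empty → index 6.
Insert 222: h=6, slot 6 occupied → index 0.
Insert 835: h=0, slot 0 occupied → index 1.
Insert 845: h=6, slots 6,0,1 occupied → index 2.
Insert 663: h=6, slots 6,0,1,2 occupied → index 3.
Table: [222, 835, 845, 663, _, _, 467]

4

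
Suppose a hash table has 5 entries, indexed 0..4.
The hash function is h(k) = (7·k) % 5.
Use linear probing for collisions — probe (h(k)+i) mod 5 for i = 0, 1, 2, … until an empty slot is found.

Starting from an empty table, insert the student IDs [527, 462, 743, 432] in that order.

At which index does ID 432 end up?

527 hashes to 4; slot 4 is free => place at 4.
462 hashes to 4; 4 taken => place at 0.
743 hashes to 1; slot 1 is free => place at 1.
432 hashes to 4; 4,0,1 taken => place at 2.
Table: [462, 743, 432, —, 527]

2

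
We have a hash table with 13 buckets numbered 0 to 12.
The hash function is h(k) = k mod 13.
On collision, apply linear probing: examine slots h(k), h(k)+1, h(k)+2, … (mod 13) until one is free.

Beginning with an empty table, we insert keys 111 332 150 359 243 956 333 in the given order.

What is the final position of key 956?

Insert 111: h=7, slot 7 empty -> index 7.
Insert 332: h=7, slot 7 occupied -> index 8.
Insert 150: h=7, slots 7,8 occupied -> index 9.
Insert 359: h=8, slots 8,9 occupied -> index 10.
Insert 243: h=9, slots 9,10 occupied -> index 11.
Insert 956: h=7, slots 7,8,9,10,11 occupied -> index 12.
Insert 333: h=8, slots 8,9,10,11,12 occupied -> index 0.
Table: [333, _, _, _, _, _, _, 111, 332, 150, 359, 243, 956]

12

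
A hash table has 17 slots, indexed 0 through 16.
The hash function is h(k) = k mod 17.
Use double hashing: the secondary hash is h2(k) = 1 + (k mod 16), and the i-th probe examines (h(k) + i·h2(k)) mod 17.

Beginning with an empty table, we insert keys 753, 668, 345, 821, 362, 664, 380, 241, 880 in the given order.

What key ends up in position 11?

753 hashes to 5; slot 5 is free -> place at 5.
668 hashes to 5, h2=13; 5 taken -> place at 1.
345 hashes to 5, h2=10; 5 taken -> place at 15.
821 hashes to 5, h2=6; 5 taken -> place at 11.
362 hashes to 5, h2=11; 5 taken -> place at 16.
664 hashes to 1, h2=9; 1 taken -> place at 10.
380 hashes to 6; slot 6 is free -> place at 6.
241 hashes to 3; slot 3 is free -> place at 3.
880 hashes to 13; slot 13 is free -> place at 13.
Table: [-, 668, -, 241, -, 753, 380, -, -, -, 664, 821, -, 880, -, 345, 362]

821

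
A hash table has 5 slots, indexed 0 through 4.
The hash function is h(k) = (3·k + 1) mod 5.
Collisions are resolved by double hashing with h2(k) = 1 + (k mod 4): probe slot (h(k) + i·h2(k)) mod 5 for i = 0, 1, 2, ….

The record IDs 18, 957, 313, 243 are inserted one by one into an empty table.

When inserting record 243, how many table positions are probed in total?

3

Insert 18: h=0, slot 0 empty => index 0.
Insert 957: h=2, slot 2 empty => index 2.
Insert 313: h=0, h2=2, slots 0,2 occupied => index 4.
Insert 243: h=0, h2=4, slots 0,4 occupied => index 3.
Table: [18, ., 957, 243, 313]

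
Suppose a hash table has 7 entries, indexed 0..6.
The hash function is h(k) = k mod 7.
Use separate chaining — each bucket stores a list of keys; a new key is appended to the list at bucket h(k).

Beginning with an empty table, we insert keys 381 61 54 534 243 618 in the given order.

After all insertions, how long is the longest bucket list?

381 → bucket 3
61 → bucket 5
54 → bucket 5 (collision)
534 → bucket 2
243 → bucket 5 (collision)
618 → bucket 2 (collision)
Final buckets:
0: .
1: .
2: 534 -> 618
3: 381
4: .
5: 61 -> 54 -> 243
6: .

3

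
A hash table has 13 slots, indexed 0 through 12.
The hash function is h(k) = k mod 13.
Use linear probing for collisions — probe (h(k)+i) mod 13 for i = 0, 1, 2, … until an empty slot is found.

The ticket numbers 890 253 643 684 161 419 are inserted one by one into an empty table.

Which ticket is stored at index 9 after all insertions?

Insert 890: h=6, slot 6 empty -> index 6.
Insert 253: h=6, slot 6 occupied -> index 7.
Insert 643: h=6, slots 6,7 occupied -> index 8.
Insert 684: h=8, slot 8 occupied -> index 9.
Insert 161: h=5, slot 5 empty -> index 5.
Insert 419: h=3, slot 3 empty -> index 3.
Table: [_, _, _, 419, _, 161, 890, 253, 643, 684, _, _, _]

684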